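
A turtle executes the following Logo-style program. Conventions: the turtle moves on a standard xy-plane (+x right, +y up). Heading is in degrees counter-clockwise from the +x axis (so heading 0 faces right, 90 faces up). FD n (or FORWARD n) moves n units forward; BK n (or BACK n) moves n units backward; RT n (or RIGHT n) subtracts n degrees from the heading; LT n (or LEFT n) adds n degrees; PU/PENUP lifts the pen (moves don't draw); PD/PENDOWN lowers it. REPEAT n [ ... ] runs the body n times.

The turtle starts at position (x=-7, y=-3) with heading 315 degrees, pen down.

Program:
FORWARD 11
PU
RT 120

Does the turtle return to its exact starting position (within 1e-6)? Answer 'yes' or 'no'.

Answer: no

Derivation:
Executing turtle program step by step:
Start: pos=(-7,-3), heading=315, pen down
FD 11: (-7,-3) -> (0.778,-10.778) [heading=315, draw]
PU: pen up
RT 120: heading 315 -> 195
Final: pos=(0.778,-10.778), heading=195, 1 segment(s) drawn

Start position: (-7, -3)
Final position: (0.778, -10.778)
Distance = 11; >= 1e-6 -> NOT closed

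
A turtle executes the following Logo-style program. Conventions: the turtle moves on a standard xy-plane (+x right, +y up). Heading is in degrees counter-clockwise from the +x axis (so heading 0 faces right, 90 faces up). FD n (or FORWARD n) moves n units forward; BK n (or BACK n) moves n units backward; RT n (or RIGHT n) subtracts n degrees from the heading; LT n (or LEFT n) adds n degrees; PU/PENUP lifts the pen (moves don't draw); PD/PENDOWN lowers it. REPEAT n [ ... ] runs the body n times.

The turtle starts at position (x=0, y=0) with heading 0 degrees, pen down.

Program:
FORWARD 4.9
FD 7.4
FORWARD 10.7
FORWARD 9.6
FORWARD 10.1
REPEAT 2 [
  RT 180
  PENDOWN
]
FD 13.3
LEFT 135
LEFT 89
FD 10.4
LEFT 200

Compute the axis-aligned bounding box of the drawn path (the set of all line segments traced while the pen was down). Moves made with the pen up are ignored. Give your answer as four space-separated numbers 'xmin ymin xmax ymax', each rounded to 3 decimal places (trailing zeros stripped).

Executing turtle program step by step:
Start: pos=(0,0), heading=0, pen down
FD 4.9: (0,0) -> (4.9,0) [heading=0, draw]
FD 7.4: (4.9,0) -> (12.3,0) [heading=0, draw]
FD 10.7: (12.3,0) -> (23,0) [heading=0, draw]
FD 9.6: (23,0) -> (32.6,0) [heading=0, draw]
FD 10.1: (32.6,0) -> (42.7,0) [heading=0, draw]
REPEAT 2 [
  -- iteration 1/2 --
  RT 180: heading 0 -> 180
  PD: pen down
  -- iteration 2/2 --
  RT 180: heading 180 -> 0
  PD: pen down
]
FD 13.3: (42.7,0) -> (56,0) [heading=0, draw]
LT 135: heading 0 -> 135
LT 89: heading 135 -> 224
FD 10.4: (56,0) -> (48.519,-7.224) [heading=224, draw]
LT 200: heading 224 -> 64
Final: pos=(48.519,-7.224), heading=64, 7 segment(s) drawn

Segment endpoints: x in {0, 4.9, 12.3, 23, 32.6, 42.7, 48.519, 56}, y in {-7.224, 0, 0}
xmin=0, ymin=-7.224, xmax=56, ymax=0

Answer: 0 -7.224 56 0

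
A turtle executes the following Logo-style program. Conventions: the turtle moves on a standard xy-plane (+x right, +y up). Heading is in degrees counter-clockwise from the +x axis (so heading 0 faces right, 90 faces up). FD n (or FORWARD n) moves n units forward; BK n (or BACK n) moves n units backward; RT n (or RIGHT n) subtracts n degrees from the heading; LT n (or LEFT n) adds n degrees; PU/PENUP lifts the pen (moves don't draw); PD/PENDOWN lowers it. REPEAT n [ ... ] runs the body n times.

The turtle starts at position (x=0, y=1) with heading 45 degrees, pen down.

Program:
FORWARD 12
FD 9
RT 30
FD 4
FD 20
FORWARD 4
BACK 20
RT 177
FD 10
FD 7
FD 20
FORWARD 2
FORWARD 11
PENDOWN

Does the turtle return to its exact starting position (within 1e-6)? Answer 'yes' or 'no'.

Executing turtle program step by step:
Start: pos=(0,1), heading=45, pen down
FD 12: (0,1) -> (8.485,9.485) [heading=45, draw]
FD 9: (8.485,9.485) -> (14.849,15.849) [heading=45, draw]
RT 30: heading 45 -> 15
FD 4: (14.849,15.849) -> (18.713,16.885) [heading=15, draw]
FD 20: (18.713,16.885) -> (38.031,22.061) [heading=15, draw]
FD 4: (38.031,22.061) -> (41.895,23.096) [heading=15, draw]
BK 20: (41.895,23.096) -> (22.577,17.92) [heading=15, draw]
RT 177: heading 15 -> 198
FD 10: (22.577,17.92) -> (13.066,14.83) [heading=198, draw]
FD 7: (13.066,14.83) -> (6.409,12.667) [heading=198, draw]
FD 20: (6.409,12.667) -> (-12.612,6.486) [heading=198, draw]
FD 2: (-12.612,6.486) -> (-14.515,5.868) [heading=198, draw]
FD 11: (-14.515,5.868) -> (-24.976,2.469) [heading=198, draw]
PD: pen down
Final: pos=(-24.976,2.469), heading=198, 11 segment(s) drawn

Start position: (0, 1)
Final position: (-24.976, 2.469)
Distance = 25.019; >= 1e-6 -> NOT closed

Answer: no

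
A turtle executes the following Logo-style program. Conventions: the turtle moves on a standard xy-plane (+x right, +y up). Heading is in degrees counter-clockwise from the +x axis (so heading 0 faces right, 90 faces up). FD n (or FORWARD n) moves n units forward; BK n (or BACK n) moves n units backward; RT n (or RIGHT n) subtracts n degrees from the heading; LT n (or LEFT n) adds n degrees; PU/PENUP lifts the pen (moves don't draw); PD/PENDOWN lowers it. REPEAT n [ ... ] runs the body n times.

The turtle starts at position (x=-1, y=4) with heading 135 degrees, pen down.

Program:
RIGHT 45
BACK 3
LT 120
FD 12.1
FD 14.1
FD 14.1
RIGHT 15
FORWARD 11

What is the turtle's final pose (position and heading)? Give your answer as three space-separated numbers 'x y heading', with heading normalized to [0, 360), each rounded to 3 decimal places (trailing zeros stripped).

Executing turtle program step by step:
Start: pos=(-1,4), heading=135, pen down
RT 45: heading 135 -> 90
BK 3: (-1,4) -> (-1,1) [heading=90, draw]
LT 120: heading 90 -> 210
FD 12.1: (-1,1) -> (-11.479,-5.05) [heading=210, draw]
FD 14.1: (-11.479,-5.05) -> (-23.69,-12.1) [heading=210, draw]
FD 14.1: (-23.69,-12.1) -> (-35.901,-19.15) [heading=210, draw]
RT 15: heading 210 -> 195
FD 11: (-35.901,-19.15) -> (-46.526,-21.997) [heading=195, draw]
Final: pos=(-46.526,-21.997), heading=195, 5 segment(s) drawn

Answer: -46.526 -21.997 195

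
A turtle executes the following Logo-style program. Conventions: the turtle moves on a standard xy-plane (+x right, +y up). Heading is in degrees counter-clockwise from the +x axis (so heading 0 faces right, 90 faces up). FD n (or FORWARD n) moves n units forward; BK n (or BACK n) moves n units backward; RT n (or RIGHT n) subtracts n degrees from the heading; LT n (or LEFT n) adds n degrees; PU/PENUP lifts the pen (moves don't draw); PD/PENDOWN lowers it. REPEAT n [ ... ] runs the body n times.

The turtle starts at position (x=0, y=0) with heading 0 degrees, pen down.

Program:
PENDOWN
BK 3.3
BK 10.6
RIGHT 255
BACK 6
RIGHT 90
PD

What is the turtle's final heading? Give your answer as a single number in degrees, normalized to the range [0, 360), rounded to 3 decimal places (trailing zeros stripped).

Executing turtle program step by step:
Start: pos=(0,0), heading=0, pen down
PD: pen down
BK 3.3: (0,0) -> (-3.3,0) [heading=0, draw]
BK 10.6: (-3.3,0) -> (-13.9,0) [heading=0, draw]
RT 255: heading 0 -> 105
BK 6: (-13.9,0) -> (-12.347,-5.796) [heading=105, draw]
RT 90: heading 105 -> 15
PD: pen down
Final: pos=(-12.347,-5.796), heading=15, 3 segment(s) drawn

Answer: 15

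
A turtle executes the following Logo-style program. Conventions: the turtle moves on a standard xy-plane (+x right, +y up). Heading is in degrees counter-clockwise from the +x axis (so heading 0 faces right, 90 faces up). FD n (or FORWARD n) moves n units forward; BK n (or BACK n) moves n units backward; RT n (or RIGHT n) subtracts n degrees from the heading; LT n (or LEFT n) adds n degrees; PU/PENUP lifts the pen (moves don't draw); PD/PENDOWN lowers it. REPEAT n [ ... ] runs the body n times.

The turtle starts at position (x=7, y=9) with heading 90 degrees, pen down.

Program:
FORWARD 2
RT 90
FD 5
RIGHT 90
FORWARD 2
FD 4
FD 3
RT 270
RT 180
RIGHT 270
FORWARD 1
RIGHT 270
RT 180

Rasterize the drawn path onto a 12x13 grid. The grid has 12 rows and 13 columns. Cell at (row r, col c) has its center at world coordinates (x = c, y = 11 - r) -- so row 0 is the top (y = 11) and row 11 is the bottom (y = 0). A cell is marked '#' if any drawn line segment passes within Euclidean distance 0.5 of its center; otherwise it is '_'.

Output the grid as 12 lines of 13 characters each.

Segment 0: (7,9) -> (7,11)
Segment 1: (7,11) -> (12,11)
Segment 2: (12,11) -> (12,9)
Segment 3: (12,9) -> (12,5)
Segment 4: (12,5) -> (12,2)
Segment 5: (12,2) -> (12,1)

Answer: _______######
_______#____#
_______#____#
____________#
____________#
____________#
____________#
____________#
____________#
____________#
____________#
_____________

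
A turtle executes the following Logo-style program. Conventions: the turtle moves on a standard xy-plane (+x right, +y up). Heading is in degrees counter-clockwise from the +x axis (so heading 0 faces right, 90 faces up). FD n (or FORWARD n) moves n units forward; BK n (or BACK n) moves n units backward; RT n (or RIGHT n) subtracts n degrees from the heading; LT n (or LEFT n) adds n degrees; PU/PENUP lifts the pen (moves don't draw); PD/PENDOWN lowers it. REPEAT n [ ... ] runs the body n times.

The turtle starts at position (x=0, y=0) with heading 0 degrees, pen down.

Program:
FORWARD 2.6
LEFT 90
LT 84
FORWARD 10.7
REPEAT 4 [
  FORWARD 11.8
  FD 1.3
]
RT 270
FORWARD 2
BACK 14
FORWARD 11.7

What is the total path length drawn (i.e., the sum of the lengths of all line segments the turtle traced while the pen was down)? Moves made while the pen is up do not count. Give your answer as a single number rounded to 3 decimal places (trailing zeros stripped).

Executing turtle program step by step:
Start: pos=(0,0), heading=0, pen down
FD 2.6: (0,0) -> (2.6,0) [heading=0, draw]
LT 90: heading 0 -> 90
LT 84: heading 90 -> 174
FD 10.7: (2.6,0) -> (-8.041,1.118) [heading=174, draw]
REPEAT 4 [
  -- iteration 1/4 --
  FD 11.8: (-8.041,1.118) -> (-19.777,2.352) [heading=174, draw]
  FD 1.3: (-19.777,2.352) -> (-21.07,2.488) [heading=174, draw]
  -- iteration 2/4 --
  FD 11.8: (-21.07,2.488) -> (-32.805,3.721) [heading=174, draw]
  FD 1.3: (-32.805,3.721) -> (-34.098,3.857) [heading=174, draw]
  -- iteration 3/4 --
  FD 11.8: (-34.098,3.857) -> (-45.833,5.091) [heading=174, draw]
  FD 1.3: (-45.833,5.091) -> (-47.126,5.226) [heading=174, draw]
  -- iteration 4/4 --
  FD 11.8: (-47.126,5.226) -> (-58.861,6.46) [heading=174, draw]
  FD 1.3: (-58.861,6.46) -> (-60.154,6.596) [heading=174, draw]
]
RT 270: heading 174 -> 264
FD 2: (-60.154,6.596) -> (-60.363,4.607) [heading=264, draw]
BK 14: (-60.363,4.607) -> (-58.9,18.53) [heading=264, draw]
FD 11.7: (-58.9,18.53) -> (-60.123,6.894) [heading=264, draw]
Final: pos=(-60.123,6.894), heading=264, 13 segment(s) drawn

Segment lengths:
  seg 1: (0,0) -> (2.6,0), length = 2.6
  seg 2: (2.6,0) -> (-8.041,1.118), length = 10.7
  seg 3: (-8.041,1.118) -> (-19.777,2.352), length = 11.8
  seg 4: (-19.777,2.352) -> (-21.07,2.488), length = 1.3
  seg 5: (-21.07,2.488) -> (-32.805,3.721), length = 11.8
  seg 6: (-32.805,3.721) -> (-34.098,3.857), length = 1.3
  seg 7: (-34.098,3.857) -> (-45.833,5.091), length = 11.8
  seg 8: (-45.833,5.091) -> (-47.126,5.226), length = 1.3
  seg 9: (-47.126,5.226) -> (-58.861,6.46), length = 11.8
  seg 10: (-58.861,6.46) -> (-60.154,6.596), length = 1.3
  seg 11: (-60.154,6.596) -> (-60.363,4.607), length = 2
  seg 12: (-60.363,4.607) -> (-58.9,18.53), length = 14
  seg 13: (-58.9,18.53) -> (-60.123,6.894), length = 11.7
Total = 93.4

Answer: 93.4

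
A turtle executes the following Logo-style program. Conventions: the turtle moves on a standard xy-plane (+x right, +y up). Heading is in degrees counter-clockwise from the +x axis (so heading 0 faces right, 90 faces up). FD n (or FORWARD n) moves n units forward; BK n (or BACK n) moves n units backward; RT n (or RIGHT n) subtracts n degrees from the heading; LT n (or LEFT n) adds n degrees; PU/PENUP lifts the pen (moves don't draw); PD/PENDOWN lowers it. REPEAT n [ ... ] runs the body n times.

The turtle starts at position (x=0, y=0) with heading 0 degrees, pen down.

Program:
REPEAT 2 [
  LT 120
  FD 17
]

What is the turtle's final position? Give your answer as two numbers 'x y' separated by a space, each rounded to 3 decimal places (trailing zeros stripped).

Executing turtle program step by step:
Start: pos=(0,0), heading=0, pen down
REPEAT 2 [
  -- iteration 1/2 --
  LT 120: heading 0 -> 120
  FD 17: (0,0) -> (-8.5,14.722) [heading=120, draw]
  -- iteration 2/2 --
  LT 120: heading 120 -> 240
  FD 17: (-8.5,14.722) -> (-17,0) [heading=240, draw]
]
Final: pos=(-17,0), heading=240, 2 segment(s) drawn

Answer: -17 0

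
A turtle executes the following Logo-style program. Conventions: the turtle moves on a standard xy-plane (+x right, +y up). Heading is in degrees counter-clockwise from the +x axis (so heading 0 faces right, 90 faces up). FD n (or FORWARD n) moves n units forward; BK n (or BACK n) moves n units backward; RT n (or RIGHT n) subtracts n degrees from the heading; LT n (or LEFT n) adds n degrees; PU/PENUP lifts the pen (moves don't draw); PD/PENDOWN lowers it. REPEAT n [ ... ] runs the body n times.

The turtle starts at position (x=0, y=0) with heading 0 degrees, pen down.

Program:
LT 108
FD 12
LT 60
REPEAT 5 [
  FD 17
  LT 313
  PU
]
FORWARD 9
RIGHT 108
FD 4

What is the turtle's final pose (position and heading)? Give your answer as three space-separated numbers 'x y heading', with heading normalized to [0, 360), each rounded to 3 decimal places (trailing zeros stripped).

Answer: 6.247 39.131 185

Derivation:
Executing turtle program step by step:
Start: pos=(0,0), heading=0, pen down
LT 108: heading 0 -> 108
FD 12: (0,0) -> (-3.708,11.413) [heading=108, draw]
LT 60: heading 108 -> 168
REPEAT 5 [
  -- iteration 1/5 --
  FD 17: (-3.708,11.413) -> (-20.337,14.947) [heading=168, draw]
  LT 313: heading 168 -> 121
  PU: pen up
  -- iteration 2/5 --
  FD 17: (-20.337,14.947) -> (-29.092,29.519) [heading=121, move]
  LT 313: heading 121 -> 74
  PU: pen up
  -- iteration 3/5 --
  FD 17: (-29.092,29.519) -> (-24.407,45.86) [heading=74, move]
  LT 313: heading 74 -> 27
  PU: pen up
  -- iteration 4/5 --
  FD 17: (-24.407,45.86) -> (-9.259,53.578) [heading=27, move]
  LT 313: heading 27 -> 340
  PU: pen up
  -- iteration 5/5 --
  FD 17: (-9.259,53.578) -> (6.715,47.764) [heading=340, move]
  LT 313: heading 340 -> 293
  PU: pen up
]
FD 9: (6.715,47.764) -> (10.232,39.479) [heading=293, move]
RT 108: heading 293 -> 185
FD 4: (10.232,39.479) -> (6.247,39.131) [heading=185, move]
Final: pos=(6.247,39.131), heading=185, 2 segment(s) drawn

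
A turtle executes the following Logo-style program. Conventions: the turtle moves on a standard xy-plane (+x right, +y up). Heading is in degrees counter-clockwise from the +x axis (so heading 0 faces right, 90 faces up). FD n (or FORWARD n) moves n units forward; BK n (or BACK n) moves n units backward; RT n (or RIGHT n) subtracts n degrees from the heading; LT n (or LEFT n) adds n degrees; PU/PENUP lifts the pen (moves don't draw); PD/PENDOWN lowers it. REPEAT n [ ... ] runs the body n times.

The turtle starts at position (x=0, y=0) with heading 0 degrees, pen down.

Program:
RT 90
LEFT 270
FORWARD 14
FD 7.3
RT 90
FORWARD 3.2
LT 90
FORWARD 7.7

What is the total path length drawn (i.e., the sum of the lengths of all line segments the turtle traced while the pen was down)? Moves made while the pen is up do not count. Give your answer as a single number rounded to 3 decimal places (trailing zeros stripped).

Answer: 32.2

Derivation:
Executing turtle program step by step:
Start: pos=(0,0), heading=0, pen down
RT 90: heading 0 -> 270
LT 270: heading 270 -> 180
FD 14: (0,0) -> (-14,0) [heading=180, draw]
FD 7.3: (-14,0) -> (-21.3,0) [heading=180, draw]
RT 90: heading 180 -> 90
FD 3.2: (-21.3,0) -> (-21.3,3.2) [heading=90, draw]
LT 90: heading 90 -> 180
FD 7.7: (-21.3,3.2) -> (-29,3.2) [heading=180, draw]
Final: pos=(-29,3.2), heading=180, 4 segment(s) drawn

Segment lengths:
  seg 1: (0,0) -> (-14,0), length = 14
  seg 2: (-14,0) -> (-21.3,0), length = 7.3
  seg 3: (-21.3,0) -> (-21.3,3.2), length = 3.2
  seg 4: (-21.3,3.2) -> (-29,3.2), length = 7.7
Total = 32.2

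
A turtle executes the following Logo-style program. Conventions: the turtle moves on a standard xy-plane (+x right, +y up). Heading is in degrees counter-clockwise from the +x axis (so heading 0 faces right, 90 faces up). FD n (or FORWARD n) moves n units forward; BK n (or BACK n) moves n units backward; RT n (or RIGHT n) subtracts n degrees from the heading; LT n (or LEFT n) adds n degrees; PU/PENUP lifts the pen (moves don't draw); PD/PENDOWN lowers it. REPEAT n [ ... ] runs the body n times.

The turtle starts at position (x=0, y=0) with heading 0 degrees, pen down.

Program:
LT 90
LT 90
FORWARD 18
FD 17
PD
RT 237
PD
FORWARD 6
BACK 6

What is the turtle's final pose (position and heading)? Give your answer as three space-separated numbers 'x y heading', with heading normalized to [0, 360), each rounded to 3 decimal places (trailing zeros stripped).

Executing turtle program step by step:
Start: pos=(0,0), heading=0, pen down
LT 90: heading 0 -> 90
LT 90: heading 90 -> 180
FD 18: (0,0) -> (-18,0) [heading=180, draw]
FD 17: (-18,0) -> (-35,0) [heading=180, draw]
PD: pen down
RT 237: heading 180 -> 303
PD: pen down
FD 6: (-35,0) -> (-31.732,-5.032) [heading=303, draw]
BK 6: (-31.732,-5.032) -> (-35,0) [heading=303, draw]
Final: pos=(-35,0), heading=303, 4 segment(s) drawn

Answer: -35 0 303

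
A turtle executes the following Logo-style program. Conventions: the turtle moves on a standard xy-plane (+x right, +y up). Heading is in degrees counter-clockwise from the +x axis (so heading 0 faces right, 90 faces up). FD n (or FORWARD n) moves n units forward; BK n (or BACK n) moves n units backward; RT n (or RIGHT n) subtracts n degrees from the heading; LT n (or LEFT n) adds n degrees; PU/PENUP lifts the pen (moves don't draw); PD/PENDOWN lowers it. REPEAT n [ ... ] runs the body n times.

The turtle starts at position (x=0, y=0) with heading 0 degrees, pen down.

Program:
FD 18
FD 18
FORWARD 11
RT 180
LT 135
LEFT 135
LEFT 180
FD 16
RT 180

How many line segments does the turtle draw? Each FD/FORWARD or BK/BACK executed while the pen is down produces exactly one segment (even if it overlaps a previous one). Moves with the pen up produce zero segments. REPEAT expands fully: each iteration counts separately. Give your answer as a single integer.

Answer: 4

Derivation:
Executing turtle program step by step:
Start: pos=(0,0), heading=0, pen down
FD 18: (0,0) -> (18,0) [heading=0, draw]
FD 18: (18,0) -> (36,0) [heading=0, draw]
FD 11: (36,0) -> (47,0) [heading=0, draw]
RT 180: heading 0 -> 180
LT 135: heading 180 -> 315
LT 135: heading 315 -> 90
LT 180: heading 90 -> 270
FD 16: (47,0) -> (47,-16) [heading=270, draw]
RT 180: heading 270 -> 90
Final: pos=(47,-16), heading=90, 4 segment(s) drawn
Segments drawn: 4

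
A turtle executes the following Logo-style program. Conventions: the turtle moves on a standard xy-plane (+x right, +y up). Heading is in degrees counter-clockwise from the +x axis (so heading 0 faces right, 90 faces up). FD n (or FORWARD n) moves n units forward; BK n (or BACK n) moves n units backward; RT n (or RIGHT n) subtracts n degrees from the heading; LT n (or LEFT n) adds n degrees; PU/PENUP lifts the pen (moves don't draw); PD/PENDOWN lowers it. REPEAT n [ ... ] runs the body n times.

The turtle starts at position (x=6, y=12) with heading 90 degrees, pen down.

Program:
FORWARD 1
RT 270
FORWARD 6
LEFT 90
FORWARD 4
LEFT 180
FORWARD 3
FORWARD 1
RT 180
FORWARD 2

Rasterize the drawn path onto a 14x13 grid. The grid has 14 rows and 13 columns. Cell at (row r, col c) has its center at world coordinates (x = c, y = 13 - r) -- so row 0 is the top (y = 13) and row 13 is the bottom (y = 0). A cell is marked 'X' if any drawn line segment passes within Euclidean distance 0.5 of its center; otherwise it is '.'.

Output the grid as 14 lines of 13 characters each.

Answer: XXXXXXX......
X.....X......
X............
X............
X............
.............
.............
.............
.............
.............
.............
.............
.............
.............

Derivation:
Segment 0: (6,12) -> (6,13)
Segment 1: (6,13) -> (0,13)
Segment 2: (0,13) -> (0,9)
Segment 3: (0,9) -> (0,12)
Segment 4: (0,12) -> (0,13)
Segment 5: (0,13) -> (0,11)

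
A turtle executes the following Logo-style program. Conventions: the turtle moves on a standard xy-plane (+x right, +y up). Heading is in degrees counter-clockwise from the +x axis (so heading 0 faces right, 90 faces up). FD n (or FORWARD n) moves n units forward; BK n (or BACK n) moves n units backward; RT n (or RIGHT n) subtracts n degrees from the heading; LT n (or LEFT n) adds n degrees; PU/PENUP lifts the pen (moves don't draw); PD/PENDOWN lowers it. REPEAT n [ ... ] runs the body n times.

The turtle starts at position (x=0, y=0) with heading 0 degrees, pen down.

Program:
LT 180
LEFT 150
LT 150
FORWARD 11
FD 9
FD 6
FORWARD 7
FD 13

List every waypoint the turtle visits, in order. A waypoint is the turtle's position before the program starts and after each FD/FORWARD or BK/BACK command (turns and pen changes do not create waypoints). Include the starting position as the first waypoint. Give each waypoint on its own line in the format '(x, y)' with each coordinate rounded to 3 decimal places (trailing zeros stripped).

Answer: (0, 0)
(-5.5, 9.526)
(-10, 17.321)
(-13, 22.517)
(-16.5, 28.579)
(-23, 39.837)

Derivation:
Executing turtle program step by step:
Start: pos=(0,0), heading=0, pen down
LT 180: heading 0 -> 180
LT 150: heading 180 -> 330
LT 150: heading 330 -> 120
FD 11: (0,0) -> (-5.5,9.526) [heading=120, draw]
FD 9: (-5.5,9.526) -> (-10,17.321) [heading=120, draw]
FD 6: (-10,17.321) -> (-13,22.517) [heading=120, draw]
FD 7: (-13,22.517) -> (-16.5,28.579) [heading=120, draw]
FD 13: (-16.5,28.579) -> (-23,39.837) [heading=120, draw]
Final: pos=(-23,39.837), heading=120, 5 segment(s) drawn
Waypoints (6 total):
(0, 0)
(-5.5, 9.526)
(-10, 17.321)
(-13, 22.517)
(-16.5, 28.579)
(-23, 39.837)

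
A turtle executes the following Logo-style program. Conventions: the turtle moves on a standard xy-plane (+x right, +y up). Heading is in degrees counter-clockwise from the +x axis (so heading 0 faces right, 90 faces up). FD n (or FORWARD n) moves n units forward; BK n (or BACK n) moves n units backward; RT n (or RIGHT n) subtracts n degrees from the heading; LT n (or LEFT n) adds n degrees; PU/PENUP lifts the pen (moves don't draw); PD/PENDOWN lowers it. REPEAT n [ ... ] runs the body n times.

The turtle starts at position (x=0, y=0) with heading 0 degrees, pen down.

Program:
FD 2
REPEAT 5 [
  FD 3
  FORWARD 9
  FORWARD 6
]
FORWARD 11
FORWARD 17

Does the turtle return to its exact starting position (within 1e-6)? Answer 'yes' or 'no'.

Answer: no

Derivation:
Executing turtle program step by step:
Start: pos=(0,0), heading=0, pen down
FD 2: (0,0) -> (2,0) [heading=0, draw]
REPEAT 5 [
  -- iteration 1/5 --
  FD 3: (2,0) -> (5,0) [heading=0, draw]
  FD 9: (5,0) -> (14,0) [heading=0, draw]
  FD 6: (14,0) -> (20,0) [heading=0, draw]
  -- iteration 2/5 --
  FD 3: (20,0) -> (23,0) [heading=0, draw]
  FD 9: (23,0) -> (32,0) [heading=0, draw]
  FD 6: (32,0) -> (38,0) [heading=0, draw]
  -- iteration 3/5 --
  FD 3: (38,0) -> (41,0) [heading=0, draw]
  FD 9: (41,0) -> (50,0) [heading=0, draw]
  FD 6: (50,0) -> (56,0) [heading=0, draw]
  -- iteration 4/5 --
  FD 3: (56,0) -> (59,0) [heading=0, draw]
  FD 9: (59,0) -> (68,0) [heading=0, draw]
  FD 6: (68,0) -> (74,0) [heading=0, draw]
  -- iteration 5/5 --
  FD 3: (74,0) -> (77,0) [heading=0, draw]
  FD 9: (77,0) -> (86,0) [heading=0, draw]
  FD 6: (86,0) -> (92,0) [heading=0, draw]
]
FD 11: (92,0) -> (103,0) [heading=0, draw]
FD 17: (103,0) -> (120,0) [heading=0, draw]
Final: pos=(120,0), heading=0, 18 segment(s) drawn

Start position: (0, 0)
Final position: (120, 0)
Distance = 120; >= 1e-6 -> NOT closed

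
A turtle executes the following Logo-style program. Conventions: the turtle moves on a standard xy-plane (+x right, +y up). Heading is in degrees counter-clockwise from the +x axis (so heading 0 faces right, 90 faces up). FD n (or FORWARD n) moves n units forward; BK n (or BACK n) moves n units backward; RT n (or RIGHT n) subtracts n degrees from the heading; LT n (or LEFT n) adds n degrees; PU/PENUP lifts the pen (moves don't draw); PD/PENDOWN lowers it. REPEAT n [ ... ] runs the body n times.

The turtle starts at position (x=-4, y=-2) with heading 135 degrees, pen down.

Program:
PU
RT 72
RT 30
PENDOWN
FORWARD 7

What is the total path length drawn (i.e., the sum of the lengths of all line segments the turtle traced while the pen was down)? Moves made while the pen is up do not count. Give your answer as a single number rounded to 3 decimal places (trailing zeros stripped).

Answer: 7

Derivation:
Executing turtle program step by step:
Start: pos=(-4,-2), heading=135, pen down
PU: pen up
RT 72: heading 135 -> 63
RT 30: heading 63 -> 33
PD: pen down
FD 7: (-4,-2) -> (1.871,1.812) [heading=33, draw]
Final: pos=(1.871,1.812), heading=33, 1 segment(s) drawn

Segment lengths:
  seg 1: (-4,-2) -> (1.871,1.812), length = 7
Total = 7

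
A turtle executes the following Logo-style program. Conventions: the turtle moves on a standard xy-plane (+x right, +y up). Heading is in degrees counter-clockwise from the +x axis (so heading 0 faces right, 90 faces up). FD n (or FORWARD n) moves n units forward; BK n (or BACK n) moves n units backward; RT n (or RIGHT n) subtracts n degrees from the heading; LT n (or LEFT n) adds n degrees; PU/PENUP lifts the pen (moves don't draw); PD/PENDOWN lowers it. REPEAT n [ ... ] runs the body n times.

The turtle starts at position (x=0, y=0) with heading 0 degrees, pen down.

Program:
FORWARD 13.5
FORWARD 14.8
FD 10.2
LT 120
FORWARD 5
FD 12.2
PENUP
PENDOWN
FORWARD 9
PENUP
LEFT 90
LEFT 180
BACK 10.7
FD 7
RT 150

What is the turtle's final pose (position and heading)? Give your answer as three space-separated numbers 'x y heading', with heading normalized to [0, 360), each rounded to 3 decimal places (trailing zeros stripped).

Executing turtle program step by step:
Start: pos=(0,0), heading=0, pen down
FD 13.5: (0,0) -> (13.5,0) [heading=0, draw]
FD 14.8: (13.5,0) -> (28.3,0) [heading=0, draw]
FD 10.2: (28.3,0) -> (38.5,0) [heading=0, draw]
LT 120: heading 0 -> 120
FD 5: (38.5,0) -> (36,4.33) [heading=120, draw]
FD 12.2: (36,4.33) -> (29.9,14.896) [heading=120, draw]
PU: pen up
PD: pen down
FD 9: (29.9,14.896) -> (25.4,22.69) [heading=120, draw]
PU: pen up
LT 90: heading 120 -> 210
LT 180: heading 210 -> 30
BK 10.7: (25.4,22.69) -> (16.134,17.34) [heading=30, move]
FD 7: (16.134,17.34) -> (22.196,20.84) [heading=30, move]
RT 150: heading 30 -> 240
Final: pos=(22.196,20.84), heading=240, 6 segment(s) drawn

Answer: 22.196 20.84 240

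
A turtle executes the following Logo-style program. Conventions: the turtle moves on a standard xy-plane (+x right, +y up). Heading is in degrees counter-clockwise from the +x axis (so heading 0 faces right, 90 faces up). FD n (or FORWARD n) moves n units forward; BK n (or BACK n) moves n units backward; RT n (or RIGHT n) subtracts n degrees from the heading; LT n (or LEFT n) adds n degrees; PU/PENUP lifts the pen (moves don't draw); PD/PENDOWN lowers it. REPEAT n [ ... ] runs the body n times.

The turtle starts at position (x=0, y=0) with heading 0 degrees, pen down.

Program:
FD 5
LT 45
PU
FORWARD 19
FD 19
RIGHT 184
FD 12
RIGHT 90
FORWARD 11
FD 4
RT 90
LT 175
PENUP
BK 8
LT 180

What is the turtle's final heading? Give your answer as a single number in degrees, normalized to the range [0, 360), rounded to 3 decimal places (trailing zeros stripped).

Answer: 36

Derivation:
Executing turtle program step by step:
Start: pos=(0,0), heading=0, pen down
FD 5: (0,0) -> (5,0) [heading=0, draw]
LT 45: heading 0 -> 45
PU: pen up
FD 19: (5,0) -> (18.435,13.435) [heading=45, move]
FD 19: (18.435,13.435) -> (31.87,26.87) [heading=45, move]
RT 184: heading 45 -> 221
FD 12: (31.87,26.87) -> (22.814,18.997) [heading=221, move]
RT 90: heading 221 -> 131
FD 11: (22.814,18.997) -> (15.597,27.299) [heading=131, move]
FD 4: (15.597,27.299) -> (12.973,30.318) [heading=131, move]
RT 90: heading 131 -> 41
LT 175: heading 41 -> 216
PU: pen up
BK 8: (12.973,30.318) -> (19.445,35.02) [heading=216, move]
LT 180: heading 216 -> 36
Final: pos=(19.445,35.02), heading=36, 1 segment(s) drawn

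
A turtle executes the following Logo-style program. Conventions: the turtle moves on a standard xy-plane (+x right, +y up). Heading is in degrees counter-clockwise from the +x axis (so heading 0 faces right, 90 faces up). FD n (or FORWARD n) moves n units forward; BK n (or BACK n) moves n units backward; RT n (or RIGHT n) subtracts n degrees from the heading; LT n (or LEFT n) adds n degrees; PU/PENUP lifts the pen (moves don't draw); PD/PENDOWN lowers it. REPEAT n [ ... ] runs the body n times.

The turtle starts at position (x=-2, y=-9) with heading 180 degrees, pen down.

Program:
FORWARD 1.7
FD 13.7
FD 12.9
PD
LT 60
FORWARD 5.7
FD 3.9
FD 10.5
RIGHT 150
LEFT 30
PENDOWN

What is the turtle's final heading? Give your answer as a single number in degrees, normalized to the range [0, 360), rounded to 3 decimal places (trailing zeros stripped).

Answer: 120

Derivation:
Executing turtle program step by step:
Start: pos=(-2,-9), heading=180, pen down
FD 1.7: (-2,-9) -> (-3.7,-9) [heading=180, draw]
FD 13.7: (-3.7,-9) -> (-17.4,-9) [heading=180, draw]
FD 12.9: (-17.4,-9) -> (-30.3,-9) [heading=180, draw]
PD: pen down
LT 60: heading 180 -> 240
FD 5.7: (-30.3,-9) -> (-33.15,-13.936) [heading=240, draw]
FD 3.9: (-33.15,-13.936) -> (-35.1,-17.314) [heading=240, draw]
FD 10.5: (-35.1,-17.314) -> (-40.35,-26.407) [heading=240, draw]
RT 150: heading 240 -> 90
LT 30: heading 90 -> 120
PD: pen down
Final: pos=(-40.35,-26.407), heading=120, 6 segment(s) drawn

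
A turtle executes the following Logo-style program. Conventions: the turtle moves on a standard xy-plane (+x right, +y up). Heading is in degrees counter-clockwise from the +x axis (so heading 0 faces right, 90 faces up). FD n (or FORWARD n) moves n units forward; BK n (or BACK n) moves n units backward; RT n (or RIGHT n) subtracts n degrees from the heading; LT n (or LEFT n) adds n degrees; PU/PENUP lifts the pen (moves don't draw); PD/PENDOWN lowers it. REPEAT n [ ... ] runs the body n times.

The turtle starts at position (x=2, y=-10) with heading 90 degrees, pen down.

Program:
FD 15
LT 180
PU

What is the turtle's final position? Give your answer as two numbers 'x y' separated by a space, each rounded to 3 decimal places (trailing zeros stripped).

Answer: 2 5

Derivation:
Executing turtle program step by step:
Start: pos=(2,-10), heading=90, pen down
FD 15: (2,-10) -> (2,5) [heading=90, draw]
LT 180: heading 90 -> 270
PU: pen up
Final: pos=(2,5), heading=270, 1 segment(s) drawn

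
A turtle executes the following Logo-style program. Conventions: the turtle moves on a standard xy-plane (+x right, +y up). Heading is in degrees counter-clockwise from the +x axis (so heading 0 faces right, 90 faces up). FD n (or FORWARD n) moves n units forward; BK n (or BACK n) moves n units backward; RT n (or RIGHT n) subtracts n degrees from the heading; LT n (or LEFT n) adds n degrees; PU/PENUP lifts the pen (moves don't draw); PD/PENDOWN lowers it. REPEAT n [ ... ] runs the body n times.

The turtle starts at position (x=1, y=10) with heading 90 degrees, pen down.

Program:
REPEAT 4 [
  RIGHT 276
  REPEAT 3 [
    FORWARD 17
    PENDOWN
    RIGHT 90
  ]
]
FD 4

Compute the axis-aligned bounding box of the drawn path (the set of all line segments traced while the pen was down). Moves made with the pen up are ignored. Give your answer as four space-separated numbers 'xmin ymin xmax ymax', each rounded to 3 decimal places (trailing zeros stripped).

Answer: -16.925 4.002 20.026 31.7

Derivation:
Executing turtle program step by step:
Start: pos=(1,10), heading=90, pen down
REPEAT 4 [
  -- iteration 1/4 --
  RT 276: heading 90 -> 174
  REPEAT 3 [
    -- iteration 1/3 --
    FD 17: (1,10) -> (-15.907,11.777) [heading=174, draw]
    PD: pen down
    RT 90: heading 174 -> 84
    -- iteration 2/3 --
    FD 17: (-15.907,11.777) -> (-14.13,28.684) [heading=84, draw]
    PD: pen down
    RT 90: heading 84 -> 354
    -- iteration 3/3 --
    FD 17: (-14.13,28.684) -> (2.777,26.907) [heading=354, draw]
    PD: pen down
    RT 90: heading 354 -> 264
  ]
  -- iteration 2/4 --
  RT 276: heading 264 -> 348
  REPEAT 3 [
    -- iteration 1/3 --
    FD 17: (2.777,26.907) -> (19.405,23.372) [heading=348, draw]
    PD: pen down
    RT 90: heading 348 -> 258
    -- iteration 2/3 --
    FD 17: (19.405,23.372) -> (15.871,6.744) [heading=258, draw]
    PD: pen down
    RT 90: heading 258 -> 168
    -- iteration 3/3 --
    FD 17: (15.871,6.744) -> (-0.758,10.278) [heading=168, draw]
    PD: pen down
    RT 90: heading 168 -> 78
  ]
  -- iteration 3/4 --
  RT 276: heading 78 -> 162
  REPEAT 3 [
    -- iteration 1/3 --
    FD 17: (-0.758,10.278) -> (-16.925,15.532) [heading=162, draw]
    PD: pen down
    RT 90: heading 162 -> 72
    -- iteration 2/3 --
    FD 17: (-16.925,15.532) -> (-11.672,31.7) [heading=72, draw]
    PD: pen down
    RT 90: heading 72 -> 342
    -- iteration 3/3 --
    FD 17: (-11.672,31.7) -> (4.496,26.446) [heading=342, draw]
    PD: pen down
    RT 90: heading 342 -> 252
  ]
  -- iteration 4/4 --
  RT 276: heading 252 -> 336
  REPEAT 3 [
    -- iteration 1/3 --
    FD 17: (4.496,26.446) -> (20.026,19.532) [heading=336, draw]
    PD: pen down
    RT 90: heading 336 -> 246
    -- iteration 2/3 --
    FD 17: (20.026,19.532) -> (13.112,4.002) [heading=246, draw]
    PD: pen down
    RT 90: heading 246 -> 156
    -- iteration 3/3 --
    FD 17: (13.112,4.002) -> (-2.419,10.916) [heading=156, draw]
    PD: pen down
    RT 90: heading 156 -> 66
  ]
]
FD 4: (-2.419,10.916) -> (-0.792,14.57) [heading=66, draw]
Final: pos=(-0.792,14.57), heading=66, 13 segment(s) drawn

Segment endpoints: x in {-16.925, -15.907, -14.13, -11.672, -2.419, -0.792, -0.758, 1, 2.777, 4.496, 13.112, 15.871, 19.405, 20.026}, y in {4.002, 6.744, 10, 10.278, 10.916, 11.777, 14.57, 15.532, 19.532, 23.372, 26.446, 26.907, 28.684, 31.7}
xmin=-16.925, ymin=4.002, xmax=20.026, ymax=31.7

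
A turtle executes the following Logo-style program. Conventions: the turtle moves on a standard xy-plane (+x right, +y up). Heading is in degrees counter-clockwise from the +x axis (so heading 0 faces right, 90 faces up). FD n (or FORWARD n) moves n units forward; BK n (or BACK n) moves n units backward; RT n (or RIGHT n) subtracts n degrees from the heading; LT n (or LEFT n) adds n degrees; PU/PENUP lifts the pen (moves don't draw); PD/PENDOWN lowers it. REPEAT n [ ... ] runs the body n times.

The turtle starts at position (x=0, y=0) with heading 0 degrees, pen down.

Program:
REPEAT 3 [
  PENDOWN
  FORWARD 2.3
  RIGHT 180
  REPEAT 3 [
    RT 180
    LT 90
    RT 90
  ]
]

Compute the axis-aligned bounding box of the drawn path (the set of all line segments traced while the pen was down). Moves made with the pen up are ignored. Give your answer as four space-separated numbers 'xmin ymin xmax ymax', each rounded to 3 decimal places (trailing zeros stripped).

Answer: 0 0 6.9 0

Derivation:
Executing turtle program step by step:
Start: pos=(0,0), heading=0, pen down
REPEAT 3 [
  -- iteration 1/3 --
  PD: pen down
  FD 2.3: (0,0) -> (2.3,0) [heading=0, draw]
  RT 180: heading 0 -> 180
  REPEAT 3 [
    -- iteration 1/3 --
    RT 180: heading 180 -> 0
    LT 90: heading 0 -> 90
    RT 90: heading 90 -> 0
    -- iteration 2/3 --
    RT 180: heading 0 -> 180
    LT 90: heading 180 -> 270
    RT 90: heading 270 -> 180
    -- iteration 3/3 --
    RT 180: heading 180 -> 0
    LT 90: heading 0 -> 90
    RT 90: heading 90 -> 0
  ]
  -- iteration 2/3 --
  PD: pen down
  FD 2.3: (2.3,0) -> (4.6,0) [heading=0, draw]
  RT 180: heading 0 -> 180
  REPEAT 3 [
    -- iteration 1/3 --
    RT 180: heading 180 -> 0
    LT 90: heading 0 -> 90
    RT 90: heading 90 -> 0
    -- iteration 2/3 --
    RT 180: heading 0 -> 180
    LT 90: heading 180 -> 270
    RT 90: heading 270 -> 180
    -- iteration 3/3 --
    RT 180: heading 180 -> 0
    LT 90: heading 0 -> 90
    RT 90: heading 90 -> 0
  ]
  -- iteration 3/3 --
  PD: pen down
  FD 2.3: (4.6,0) -> (6.9,0) [heading=0, draw]
  RT 180: heading 0 -> 180
  REPEAT 3 [
    -- iteration 1/3 --
    RT 180: heading 180 -> 0
    LT 90: heading 0 -> 90
    RT 90: heading 90 -> 0
    -- iteration 2/3 --
    RT 180: heading 0 -> 180
    LT 90: heading 180 -> 270
    RT 90: heading 270 -> 180
    -- iteration 3/3 --
    RT 180: heading 180 -> 0
    LT 90: heading 0 -> 90
    RT 90: heading 90 -> 0
  ]
]
Final: pos=(6.9,0), heading=0, 3 segment(s) drawn

Segment endpoints: x in {0, 2.3, 4.6, 6.9}, y in {0, 0, 0}
xmin=0, ymin=0, xmax=6.9, ymax=0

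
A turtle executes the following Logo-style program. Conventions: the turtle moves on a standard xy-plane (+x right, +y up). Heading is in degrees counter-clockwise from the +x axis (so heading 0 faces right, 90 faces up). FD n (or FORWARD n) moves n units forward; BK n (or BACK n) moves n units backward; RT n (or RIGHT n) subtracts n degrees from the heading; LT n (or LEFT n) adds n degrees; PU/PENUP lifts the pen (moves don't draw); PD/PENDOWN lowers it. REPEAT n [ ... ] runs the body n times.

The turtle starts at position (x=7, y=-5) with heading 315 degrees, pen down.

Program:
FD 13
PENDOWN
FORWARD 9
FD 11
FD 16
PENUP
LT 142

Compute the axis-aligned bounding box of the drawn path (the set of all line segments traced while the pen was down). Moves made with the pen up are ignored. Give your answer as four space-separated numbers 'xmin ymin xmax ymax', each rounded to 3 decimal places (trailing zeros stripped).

Executing turtle program step by step:
Start: pos=(7,-5), heading=315, pen down
FD 13: (7,-5) -> (16.192,-14.192) [heading=315, draw]
PD: pen down
FD 9: (16.192,-14.192) -> (22.556,-20.556) [heading=315, draw]
FD 11: (22.556,-20.556) -> (30.335,-28.335) [heading=315, draw]
FD 16: (30.335,-28.335) -> (41.648,-39.648) [heading=315, draw]
PU: pen up
LT 142: heading 315 -> 97
Final: pos=(41.648,-39.648), heading=97, 4 segment(s) drawn

Segment endpoints: x in {7, 16.192, 22.556, 30.335, 41.648}, y in {-39.648, -28.335, -20.556, -14.192, -5}
xmin=7, ymin=-39.648, xmax=41.648, ymax=-5

Answer: 7 -39.648 41.648 -5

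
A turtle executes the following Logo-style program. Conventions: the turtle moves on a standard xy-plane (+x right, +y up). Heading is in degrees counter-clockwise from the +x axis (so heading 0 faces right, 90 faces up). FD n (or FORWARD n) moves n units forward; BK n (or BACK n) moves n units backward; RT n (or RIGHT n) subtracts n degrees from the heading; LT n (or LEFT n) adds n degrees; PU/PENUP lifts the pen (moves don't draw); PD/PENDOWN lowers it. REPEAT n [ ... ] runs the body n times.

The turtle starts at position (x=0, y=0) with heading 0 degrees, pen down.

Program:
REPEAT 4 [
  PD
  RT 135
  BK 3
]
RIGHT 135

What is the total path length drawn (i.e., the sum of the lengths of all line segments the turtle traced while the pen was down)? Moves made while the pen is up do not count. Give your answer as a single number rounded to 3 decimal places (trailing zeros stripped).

Executing turtle program step by step:
Start: pos=(0,0), heading=0, pen down
REPEAT 4 [
  -- iteration 1/4 --
  PD: pen down
  RT 135: heading 0 -> 225
  BK 3: (0,0) -> (2.121,2.121) [heading=225, draw]
  -- iteration 2/4 --
  PD: pen down
  RT 135: heading 225 -> 90
  BK 3: (2.121,2.121) -> (2.121,-0.879) [heading=90, draw]
  -- iteration 3/4 --
  PD: pen down
  RT 135: heading 90 -> 315
  BK 3: (2.121,-0.879) -> (0,1.243) [heading=315, draw]
  -- iteration 4/4 --
  PD: pen down
  RT 135: heading 315 -> 180
  BK 3: (0,1.243) -> (3,1.243) [heading=180, draw]
]
RT 135: heading 180 -> 45
Final: pos=(3,1.243), heading=45, 4 segment(s) drawn

Segment lengths:
  seg 1: (0,0) -> (2.121,2.121), length = 3
  seg 2: (2.121,2.121) -> (2.121,-0.879), length = 3
  seg 3: (2.121,-0.879) -> (0,1.243), length = 3
  seg 4: (0,1.243) -> (3,1.243), length = 3
Total = 12

Answer: 12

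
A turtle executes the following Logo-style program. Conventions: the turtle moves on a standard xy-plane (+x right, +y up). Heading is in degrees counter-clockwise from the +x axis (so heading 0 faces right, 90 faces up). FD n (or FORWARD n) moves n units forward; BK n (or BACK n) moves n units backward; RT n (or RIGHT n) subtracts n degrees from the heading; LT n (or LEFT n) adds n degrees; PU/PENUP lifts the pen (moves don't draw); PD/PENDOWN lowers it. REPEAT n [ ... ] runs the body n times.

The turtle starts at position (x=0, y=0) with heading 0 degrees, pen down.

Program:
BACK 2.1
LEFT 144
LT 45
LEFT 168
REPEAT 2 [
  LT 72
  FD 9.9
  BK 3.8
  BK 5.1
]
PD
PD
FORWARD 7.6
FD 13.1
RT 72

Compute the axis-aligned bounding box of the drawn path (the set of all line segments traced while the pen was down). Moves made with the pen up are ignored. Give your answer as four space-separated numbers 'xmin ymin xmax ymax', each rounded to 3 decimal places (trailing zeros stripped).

Executing turtle program step by step:
Start: pos=(0,0), heading=0, pen down
BK 2.1: (0,0) -> (-2.1,0) [heading=0, draw]
LT 144: heading 0 -> 144
LT 45: heading 144 -> 189
LT 168: heading 189 -> 357
REPEAT 2 [
  -- iteration 1/2 --
  LT 72: heading 357 -> 69
  FD 9.9: (-2.1,0) -> (1.448,9.242) [heading=69, draw]
  BK 3.8: (1.448,9.242) -> (0.086,5.695) [heading=69, draw]
  BK 5.1: (0.086,5.695) -> (-1.742,0.934) [heading=69, draw]
  -- iteration 2/2 --
  LT 72: heading 69 -> 141
  FD 9.9: (-1.742,0.934) -> (-9.435,7.164) [heading=141, draw]
  BK 3.8: (-9.435,7.164) -> (-6.482,4.772) [heading=141, draw]
  BK 5.1: (-6.482,4.772) -> (-2.519,1.563) [heading=141, draw]
]
PD: pen down
PD: pen down
FD 7.6: (-2.519,1.563) -> (-8.425,6.346) [heading=141, draw]
FD 13.1: (-8.425,6.346) -> (-18.606,14.59) [heading=141, draw]
RT 72: heading 141 -> 69
Final: pos=(-18.606,14.59), heading=69, 9 segment(s) drawn

Segment endpoints: x in {-18.606, -9.435, -8.425, -6.482, -2.519, -2.1, -1.742, 0, 0.086, 1.448}, y in {0, 0.934, 1.563, 4.772, 5.695, 6.346, 7.164, 9.242, 14.59}
xmin=-18.606, ymin=0, xmax=1.448, ymax=14.59

Answer: -18.606 0 1.448 14.59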